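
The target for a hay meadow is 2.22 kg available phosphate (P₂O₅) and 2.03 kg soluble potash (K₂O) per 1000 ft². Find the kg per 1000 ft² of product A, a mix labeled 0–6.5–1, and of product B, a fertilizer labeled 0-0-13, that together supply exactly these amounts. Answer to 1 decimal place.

34.2 kg product A, 13.0 kg product B

Per-1000 ft² balance (a = product A, b = product B):
P₂O₅: 0.065·a + 0·b = 2.22
K₂O: 0.01·a + 0.13·b = 2.03
Eliminate b: (row1) − 0/0.13·(row2) → 0.065·a = 2.22, so a = 34.1538.
Then b = (2.03 − 0.01·34.1538) / 0.13 = 12.9882.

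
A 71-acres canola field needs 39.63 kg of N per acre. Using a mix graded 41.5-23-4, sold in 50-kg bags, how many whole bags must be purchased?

Product per acre = 39.63 / 41.5% = 95.494 kg.
Total product = 95.494 × 71 = 6780.07 kg.
Bags = ⌈6780.07 / 50⌉ = 136.

136 bags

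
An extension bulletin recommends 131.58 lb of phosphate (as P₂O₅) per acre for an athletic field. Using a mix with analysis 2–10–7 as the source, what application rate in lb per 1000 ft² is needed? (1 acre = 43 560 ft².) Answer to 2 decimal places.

30.21 lb of product per thousand sq ft

Product per acre = 131.58 / 10% = 1315.8 lb.
Convert to per 1000 ft²: 1315.8 × 0.0229568 = 30.2066 lb.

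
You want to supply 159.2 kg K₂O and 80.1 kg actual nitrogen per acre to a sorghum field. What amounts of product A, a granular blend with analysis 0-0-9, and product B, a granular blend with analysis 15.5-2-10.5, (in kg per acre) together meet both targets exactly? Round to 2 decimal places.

1165.99 kg product A, 516.77 kg product B

Let a = kg of product A, b = kg of product B (per acre).
K₂O: 0.09·a + 0.105·b = 159.2
N: 0·a + 0.155·b = 80.1
Solving simultaneously: a = 1165.986, b = 516.774.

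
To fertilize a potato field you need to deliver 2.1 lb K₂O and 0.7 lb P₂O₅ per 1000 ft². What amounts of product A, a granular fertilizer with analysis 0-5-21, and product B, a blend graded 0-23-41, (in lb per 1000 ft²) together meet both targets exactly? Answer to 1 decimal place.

With a, b = lb per 1000 ft² of product A and product B:
K₂O: 0.21·a + 0.41·b = 2.1
P₂O₅: 0.05·a + 0.23·b = 0.7
From row1: a = (2.1 − 0.41·b) / 0.21.
Into row2: 0.05·(2.1 − 0.41·b)/0.21 + 0.23·b = 0.7 → b = 1.51079, a = 7.05036.

7.1 lb product A, 1.5 lb product B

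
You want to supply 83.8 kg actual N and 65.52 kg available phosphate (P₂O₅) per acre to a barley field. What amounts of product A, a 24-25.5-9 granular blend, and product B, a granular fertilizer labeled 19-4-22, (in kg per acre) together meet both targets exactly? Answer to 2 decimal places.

234.15 kg product A, 145.28 kg product B

Per-acre balance (a = product A, b = product B):
N: 0.24·a + 0.19·b = 83.8
P₂O₅: 0.255·a + 0.04·b = 65.52
Eliminate a: (row1) − 0.24/0.255·(row2) → 0.152353·b = 22.1341, so b = 145.282.
Back-substitute: a = (83.8 − 0.19·145.282) / 0.24 = 234.152.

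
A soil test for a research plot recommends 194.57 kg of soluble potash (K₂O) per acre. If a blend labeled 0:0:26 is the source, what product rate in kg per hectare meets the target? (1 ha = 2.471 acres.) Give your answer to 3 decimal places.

Product per acre = 194.57 / 26% = 748.346 kg.
Convert to per hectare: 748.346 × 2.471 = 1849.1633 kg.

1849.163 kg of product per hectare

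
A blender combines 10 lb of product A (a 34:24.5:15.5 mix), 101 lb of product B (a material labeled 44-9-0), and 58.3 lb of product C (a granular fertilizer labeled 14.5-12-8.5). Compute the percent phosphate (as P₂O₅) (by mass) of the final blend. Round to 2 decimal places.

10.95% P₂O₅

Total mass = 10 + 101 + 58.3 = 169.3 lb.
P₂O₅ mass = 24.5%×10 + 9%×101 + 12%×58.3 = 18.536 lb.
% P₂O₅ = 18.536 / 169.3 = 10.9486%.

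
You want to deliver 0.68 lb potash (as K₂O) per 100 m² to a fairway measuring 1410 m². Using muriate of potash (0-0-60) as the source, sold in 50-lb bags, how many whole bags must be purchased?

1 bags

Product per 100 m² = 0.68 / 60% = 1.13333 lb.
Total product = 1.13333 × 1410 / 100 = 15.98 lb.
Bags = ⌈15.98 / 50⌉ = 1.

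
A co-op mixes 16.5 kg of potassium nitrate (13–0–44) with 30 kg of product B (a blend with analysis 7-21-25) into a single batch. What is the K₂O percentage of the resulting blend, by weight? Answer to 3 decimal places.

Total mass = 16.5 + 30 = 46.5 kg.
K₂O mass = 44%×16.5 + 25%×30 = 14.76 kg.
% K₂O = 14.76 / 46.5 = 31.7419%.

31.742% K₂O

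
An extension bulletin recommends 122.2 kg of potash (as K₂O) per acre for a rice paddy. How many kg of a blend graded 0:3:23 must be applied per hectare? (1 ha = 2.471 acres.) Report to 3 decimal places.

1312.853 kg of product per hectare

Product per acre = 122.2 / 23% = 531.304 kg.
Convert to per hectare: 531.304 × 2.471 = 1312.85304 kg.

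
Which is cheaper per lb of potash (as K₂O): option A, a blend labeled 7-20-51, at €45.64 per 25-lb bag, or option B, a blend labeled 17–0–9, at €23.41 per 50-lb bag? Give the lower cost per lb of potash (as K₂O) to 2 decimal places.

€3.58 per lb K₂O (option A)

option A: K₂O per bag = 25 × 51% = 12.75 lb; cost = 45.64 / 12.75 = €3.5796/lb K₂O.
option B: K₂O per bag = 50 × 9% = 4.5 lb; cost = 23.41 / 4.5 = €5.2022/lb K₂O.
option A is cheaper.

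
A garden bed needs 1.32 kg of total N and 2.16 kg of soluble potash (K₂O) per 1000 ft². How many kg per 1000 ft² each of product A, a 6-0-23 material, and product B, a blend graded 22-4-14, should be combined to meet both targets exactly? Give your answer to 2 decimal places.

With a, b = kg per 1000 ft² of product A and product B:
N: 0.06·a + 0.22·b = 1.32
K₂O: 0.23·a + 0.14·b = 2.16
Solving simultaneously: a = 6.88152, b = 4.12322.

6.88 kg product A, 4.12 kg product B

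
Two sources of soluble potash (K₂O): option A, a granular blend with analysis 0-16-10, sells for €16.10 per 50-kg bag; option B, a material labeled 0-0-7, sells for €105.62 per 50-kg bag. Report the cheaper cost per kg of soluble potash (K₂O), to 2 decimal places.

option A: K₂O per bag = 50 × 10% = 5 kg; cost = 16.10 / 5 = €3.2200/kg K₂O.
option B: K₂O per bag = 50 × 7% = 3.5 kg; cost = 105.62 / 3.5 = €30.1771/kg K₂O.
option A is cheaper.

€3.22 per kg K₂O (option A)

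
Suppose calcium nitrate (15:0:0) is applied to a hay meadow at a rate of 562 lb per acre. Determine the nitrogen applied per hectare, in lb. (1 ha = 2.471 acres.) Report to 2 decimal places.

208.31 lb N per hectare

nitrogen per acre = 562 × 15% = 84.3 lb.
Convert to per hectare: 84.3 × 2.471 = 208.305 lb.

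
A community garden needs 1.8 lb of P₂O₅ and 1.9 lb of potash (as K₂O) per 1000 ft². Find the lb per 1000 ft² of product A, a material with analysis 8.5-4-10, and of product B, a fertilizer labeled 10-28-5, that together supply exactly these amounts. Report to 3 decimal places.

With a, b = lb per 1000 ft² of product A and product B:
P₂O₅: 0.04·a + 0.28·b = 1.8
K₂O: 0.1·a + 0.05·b = 1.9
Eliminate a: (row1) − 0.04/0.1·(row2) → 0.26·b = 1.04, so b = 4.
Back-substitute: a = (1.8 − 0.28·4) / 0.04 = 17.

17.000 lb product A, 4.000 lb product B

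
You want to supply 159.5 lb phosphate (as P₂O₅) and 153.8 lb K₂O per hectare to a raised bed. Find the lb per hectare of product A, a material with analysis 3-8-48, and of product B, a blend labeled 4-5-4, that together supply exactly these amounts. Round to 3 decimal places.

With a, b = lb per hectare of product A and product B:
P₂O₅: 0.08·a + 0.05·b = 159.5
K₂O: 0.48·a + 0.04·b = 153.8
Solving simultaneously: a = 62.9808, b = 3089.2308.

62.981 lb product A, 3089.231 lb product B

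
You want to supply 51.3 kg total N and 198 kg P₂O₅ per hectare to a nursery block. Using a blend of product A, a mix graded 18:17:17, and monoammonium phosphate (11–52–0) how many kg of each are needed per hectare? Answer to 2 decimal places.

Per-hectare balance (a = product A, b = monoammonium phosphate):
N: 0.18·a + 0.11·b = 51.3
P₂O₅: 0.17·a + 0.52·b = 198
From row1: a = (51.3 − 0.11·b) / 0.18.
Into row2: 0.17·(51.3 − 0.11·b)/0.18 + 0.52·b = 198 → b = 359.399, a = 65.3672.

65.37 kg product A, 359.40 kg monoammonium phosphate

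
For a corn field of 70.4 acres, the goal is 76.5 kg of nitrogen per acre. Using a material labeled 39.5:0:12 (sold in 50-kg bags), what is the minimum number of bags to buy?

273 bags

Product per acre = 76.5 / 39.5% = 193.671 kg.
Total product = 193.671 × 70.4 = 13634.4 kg.
Bags = ⌈13634.4 / 50⌉ = 273.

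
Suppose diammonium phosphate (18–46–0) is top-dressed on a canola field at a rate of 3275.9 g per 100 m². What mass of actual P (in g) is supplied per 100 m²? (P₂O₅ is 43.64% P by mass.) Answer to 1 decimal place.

P₂O₅ per 100 m² = 3275.9 × 46% = 1506.91 g.
Elemental P = 1506.91 × 0.4364 = 657.617 g per 100 m².

657.6 g P per hundred sq m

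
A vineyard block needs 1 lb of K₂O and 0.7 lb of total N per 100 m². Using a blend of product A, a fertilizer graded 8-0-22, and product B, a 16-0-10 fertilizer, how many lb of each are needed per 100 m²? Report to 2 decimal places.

3.31 lb product A, 2.72 lb product B

With a, b = lb per 100 m² of product A and product B:
K₂O: 0.22·a + 0.1·b = 1
N: 0.08·a + 0.16·b = 0.7
Eliminate b: (row1) − 0.1/0.16·(row2) → 0.17·a = 0.5625, so a = 3.30882.
Then b = (0.7 − 0.08·3.30882) / 0.16 = 2.72059.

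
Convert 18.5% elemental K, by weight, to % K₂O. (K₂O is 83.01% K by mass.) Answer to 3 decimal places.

22.286% K₂O

%K₂O = 18.5 / 0.8301 = 22.28647%.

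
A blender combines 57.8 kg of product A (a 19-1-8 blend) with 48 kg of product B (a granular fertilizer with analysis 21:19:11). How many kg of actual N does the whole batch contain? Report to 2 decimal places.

N mass = 19%×57.8 + 21%×48 = 21.062 kg.

21.06 kg N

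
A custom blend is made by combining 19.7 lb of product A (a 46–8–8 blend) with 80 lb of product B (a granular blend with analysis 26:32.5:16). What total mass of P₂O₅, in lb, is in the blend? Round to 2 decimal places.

27.58 lb P₂O₅

P₂O₅ mass = 8%×19.7 + 32.5%×80 = 27.576 lb.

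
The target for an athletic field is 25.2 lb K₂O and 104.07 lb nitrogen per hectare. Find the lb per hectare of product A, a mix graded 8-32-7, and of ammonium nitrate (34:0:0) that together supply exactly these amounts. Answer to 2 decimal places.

With a, b = lb per hectare of product A and ammonium nitrate:
K₂O: 0.07·a + 0·b = 25.2
N: 0.08·a + 0.34·b = 104.07
Solving simultaneously: a = 360, b = 221.382.

360.00 lb product A, 221.38 lb ammonium nitrate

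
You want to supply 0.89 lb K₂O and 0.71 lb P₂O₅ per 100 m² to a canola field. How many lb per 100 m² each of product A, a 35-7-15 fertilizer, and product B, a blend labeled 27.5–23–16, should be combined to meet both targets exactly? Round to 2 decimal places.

Let a = lb of product A, b = lb of product B (per 100 m²).
K₂O: 0.15·a + 0.16·b = 0.89
P₂O₅: 0.07·a + 0.23·b = 0.71
Eliminate a: (row1) − 0.15/0.07·(row2) → -0.332857·b = -0.631429, so b = 1.897.
Back-substitute: a = (0.89 − 0.16·1.897) / 0.15 = 3.90987.

3.91 lb product A, 1.90 lb product B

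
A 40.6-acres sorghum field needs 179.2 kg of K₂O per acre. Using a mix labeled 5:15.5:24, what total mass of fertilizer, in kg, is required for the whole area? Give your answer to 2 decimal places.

30314.67 kg

Product per acre = 179.2 / 24% = 746.667 kg.
Total product = 746.667 × 40.6 = 30314.667 kg.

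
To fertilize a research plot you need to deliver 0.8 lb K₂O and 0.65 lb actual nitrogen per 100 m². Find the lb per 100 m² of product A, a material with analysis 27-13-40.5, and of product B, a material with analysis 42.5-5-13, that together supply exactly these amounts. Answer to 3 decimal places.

With a, b = lb per 100 m² of product A and product B:
K₂O: 0.405·a + 0.13·b = 0.8
N: 0.27·a + 0.425·b = 0.65
From row1: a = (0.8 − 0.13·b) / 0.405.
Into row2: 0.27·(0.8 − 0.13·b)/0.405 + 0.425·b = 0.65 → b = 0.344828, a = 1.86462.

1.865 lb product A, 0.345 lb product B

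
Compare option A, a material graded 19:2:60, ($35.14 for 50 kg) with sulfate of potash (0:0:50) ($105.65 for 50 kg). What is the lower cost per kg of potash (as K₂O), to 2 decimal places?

option A: K₂O per bag = 50 × 60% = 30 kg; cost = 35.14 / 30 = $1.1713/kg K₂O.
sulfate of potash: K₂O per bag = 50 × 50% = 25 kg; cost = 105.65 / 25 = $4.2260/kg K₂O.
option A is cheaper.

$1.17 per kg K₂O (option A)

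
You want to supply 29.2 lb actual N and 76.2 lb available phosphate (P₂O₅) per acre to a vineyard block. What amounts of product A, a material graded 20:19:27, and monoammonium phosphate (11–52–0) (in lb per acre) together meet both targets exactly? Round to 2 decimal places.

With a, b = lb per acre of product A and monoammonium phosphate:
N: 0.2·a + 0.11·b = 29.2
P₂O₅: 0.19·a + 0.52·b = 76.2
Eliminate a: (row1) − 0.2/0.19·(row2) → -0.437368·b = -51.0105, so b = 116.631.
Back-substitute: a = (29.2 − 0.11·116.631) / 0.2 = 81.8532.

81.85 lb product A, 116.63 lb monoammonium phosphate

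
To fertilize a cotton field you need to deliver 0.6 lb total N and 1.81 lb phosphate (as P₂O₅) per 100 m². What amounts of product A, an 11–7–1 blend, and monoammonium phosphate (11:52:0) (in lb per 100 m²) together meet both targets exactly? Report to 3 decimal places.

Let a = lb of product A, b = lb of monoammonium phosphate (per 100 m²).
N: 0.11·a + 0.11·b = 0.6
P₂O₅: 0.07·a + 0.52·b = 1.81
From row1: a = (0.6 − 0.11·b) / 0.11.
Into row2: 0.07·(0.6 − 0.11·b)/0.11 + 0.52·b = 1.81 → b = 3.17374, a = 2.28081.

2.281 lb product A, 3.174 lb monoammonium phosphate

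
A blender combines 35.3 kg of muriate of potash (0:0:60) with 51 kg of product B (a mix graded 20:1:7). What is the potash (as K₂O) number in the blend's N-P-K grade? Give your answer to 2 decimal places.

Total mass = 35.3 + 51 = 86.3 kg.
K₂O mass = 60%×35.3 + 7%×51 = 24.75 kg.
% K₂O = 24.75 / 86.3 = 28.679%.

28.68% K₂O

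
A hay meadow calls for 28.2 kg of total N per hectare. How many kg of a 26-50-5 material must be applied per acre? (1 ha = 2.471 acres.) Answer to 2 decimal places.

Product per hectare = 28.2 / 26% = 108.462 kg.
Convert to per acre: 108.462 × 0.404694 = 43.8938 kg.

43.89 kg of product per acre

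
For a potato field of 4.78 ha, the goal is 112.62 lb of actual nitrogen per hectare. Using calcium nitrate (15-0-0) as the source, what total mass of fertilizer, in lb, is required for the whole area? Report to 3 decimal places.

3588.824 lb

Product per hectare = 112.62 / 15% = 750.8 lb.
Total product = 750.8 × 4.78 = 3588.824 lb.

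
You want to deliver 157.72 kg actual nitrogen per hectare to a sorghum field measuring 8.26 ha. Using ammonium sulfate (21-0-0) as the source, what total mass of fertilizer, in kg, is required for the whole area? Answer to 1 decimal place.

Product per hectare = 157.72 / 21% = 751.048 kg.
Total product = 751.048 × 8.26 = 6203.65 kg.

6203.7 kg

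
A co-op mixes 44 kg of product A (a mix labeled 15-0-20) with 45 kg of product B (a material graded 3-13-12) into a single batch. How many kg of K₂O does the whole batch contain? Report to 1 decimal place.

K₂O mass = 20%×44 + 12%×45 = 14.2 kg.

14.2 kg K₂O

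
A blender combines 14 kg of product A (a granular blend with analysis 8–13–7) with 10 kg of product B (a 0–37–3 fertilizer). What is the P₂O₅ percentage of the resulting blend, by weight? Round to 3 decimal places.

Total mass = 14 + 10 = 24 kg.
P₂O₅ mass = 13%×14 + 37%×10 = 5.52 kg.
% P₂O₅ = 5.52 / 24 = 23%.

23.000% P₂O₅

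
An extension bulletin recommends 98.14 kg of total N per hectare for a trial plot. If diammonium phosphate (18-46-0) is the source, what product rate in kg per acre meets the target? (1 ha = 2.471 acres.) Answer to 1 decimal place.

Product per hectare = 98.14 / 18% = 545.222 kg.
Convert to per acre: 545.222 × 0.404694 = 220.648 kg.

220.6 kg of product per acre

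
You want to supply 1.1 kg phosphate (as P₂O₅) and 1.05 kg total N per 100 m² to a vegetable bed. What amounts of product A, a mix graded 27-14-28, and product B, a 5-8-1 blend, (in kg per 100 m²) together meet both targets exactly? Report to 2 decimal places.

Per-100 m² balance (a = product A, b = product B):
P₂O₅: 0.14·a + 0.08·b = 1.1
N: 0.27·a + 0.05·b = 1.05
From row1: a = (1.1 − 0.08·b) / 0.14.
Into row2: 0.27·(1.1 − 0.08·b)/0.14 + 0.05·b = 1.05 → b = 10.274, a = 1.9863.

1.99 kg product A, 10.27 kg product B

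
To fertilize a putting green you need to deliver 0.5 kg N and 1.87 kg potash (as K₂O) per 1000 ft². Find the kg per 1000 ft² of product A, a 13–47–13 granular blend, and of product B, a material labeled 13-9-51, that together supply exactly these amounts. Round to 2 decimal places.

0.24 kg product A, 3.61 kg product B

Per-1000 ft² balance (a = product A, b = product B):
N: 0.13·a + 0.13·b = 0.5
K₂O: 0.13·a + 0.51·b = 1.87
Eliminate a: (row1) − 0.13/0.13·(row2) → -0.38·b = -1.37, so b = 3.60526.
Back-substitute: a = (0.5 − 0.13·3.60526) / 0.13 = 0.240891.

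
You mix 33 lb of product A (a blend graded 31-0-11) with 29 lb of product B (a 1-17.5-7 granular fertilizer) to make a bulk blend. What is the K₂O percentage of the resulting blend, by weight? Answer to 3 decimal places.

9.129% K₂O

Total mass = 33 + 29 = 62 lb.
K₂O mass = 11%×33 + 7%×29 = 5.66 lb.
% K₂O = 5.66 / 62 = 9.12903%.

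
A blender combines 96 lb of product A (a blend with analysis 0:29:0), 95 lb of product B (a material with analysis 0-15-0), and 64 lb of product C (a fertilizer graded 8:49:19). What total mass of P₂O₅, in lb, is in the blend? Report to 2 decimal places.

P₂O₅ mass = 29%×96 + 15%×95 + 49%×64 = 73.45 lb.

73.45 lb P₂O₅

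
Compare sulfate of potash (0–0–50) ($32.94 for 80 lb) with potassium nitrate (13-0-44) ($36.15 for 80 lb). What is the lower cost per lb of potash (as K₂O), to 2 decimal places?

$0.82 per lb K₂O (sulfate of potash)

sulfate of potash: K₂O per bag = 80 × 50% = 40 lb; cost = 32.94 / 40 = $0.8235/lb K₂O.
potassium nitrate: K₂O per bag = 80 × 44% = 35.2 lb; cost = 36.15 / 35.2 = $1.0270/lb K₂O.
sulfate of potash is cheaper.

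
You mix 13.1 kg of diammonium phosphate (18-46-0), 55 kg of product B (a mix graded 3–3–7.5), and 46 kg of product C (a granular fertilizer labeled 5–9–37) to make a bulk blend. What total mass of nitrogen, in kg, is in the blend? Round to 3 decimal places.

6.308 kg N

N mass = 18%×13.1 + 3%×55 + 5%×46 = 6.308 kg.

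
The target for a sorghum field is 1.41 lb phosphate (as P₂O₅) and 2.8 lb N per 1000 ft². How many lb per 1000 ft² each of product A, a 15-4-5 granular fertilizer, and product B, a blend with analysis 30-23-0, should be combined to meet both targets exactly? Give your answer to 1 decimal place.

With a, b = lb per 1000 ft² of product A and product B:
P₂O₅: 0.04·a + 0.23·b = 1.41
N: 0.15·a + 0.3·b = 2.8
Eliminate a: (row1) − 0.04/0.15·(row2) → 0.15·b = 0.663333, so b = 4.42222.
Back-substitute: a = (1.41 − 0.23·4.42222) / 0.04 = 9.82222.

9.8 lb product A, 4.4 lb product B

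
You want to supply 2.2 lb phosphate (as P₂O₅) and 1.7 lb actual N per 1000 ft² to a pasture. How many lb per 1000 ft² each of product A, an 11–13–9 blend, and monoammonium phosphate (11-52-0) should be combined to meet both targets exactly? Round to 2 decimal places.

14.97 lb product A, 0.49 lb monoammonium phosphate

With a, b = lb per 1000 ft² of product A and monoammonium phosphate:
P₂O₅: 0.13·a + 0.52·b = 2.2
N: 0.11·a + 0.11·b = 1.7
Eliminate a: (row1) − 0.13/0.11·(row2) → 0.39·b = 0.190909, so b = 0.48951.
Back-substitute: a = (2.2 − 0.52·0.48951) / 0.13 = 14.965.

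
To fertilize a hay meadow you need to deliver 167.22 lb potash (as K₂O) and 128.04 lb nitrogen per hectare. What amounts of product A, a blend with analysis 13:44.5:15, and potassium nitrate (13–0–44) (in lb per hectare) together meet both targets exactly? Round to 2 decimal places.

Per-hectare balance (a = product A, b = potassium nitrate):
K₂O: 0.15·a + 0.44·b = 167.22
N: 0.13·a + 0.13·b = 128.04
Eliminate b: (row1) − 0.44/0.13·(row2) → -0.29·a = -266.146, so a = 917.745.
Then b = (128.04 − 0.13·917.745) / 0.13 = 67.1777.

917.75 lb product A, 67.18 lb potassium nitrate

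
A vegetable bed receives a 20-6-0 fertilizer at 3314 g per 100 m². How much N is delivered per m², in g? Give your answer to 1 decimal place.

6.6 g N per sq m

nitrogen per 100 m² = 3314 × 20% = 662.8 g.
Convert to per m²: 662.8 × 0.01 = 6.628 g.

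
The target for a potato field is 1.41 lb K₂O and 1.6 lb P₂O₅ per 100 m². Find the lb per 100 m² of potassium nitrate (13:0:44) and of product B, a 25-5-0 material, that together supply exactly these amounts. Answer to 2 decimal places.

3.20 lb potassium nitrate, 32.00 lb product B

With a, b = lb per 100 m² of potassium nitrate and product B:
K₂O: 0.44·a + 0·b = 1.41
P₂O₅: 0·a + 0.05·b = 1.6
Solving simultaneously: a = 3.20455, b = 32.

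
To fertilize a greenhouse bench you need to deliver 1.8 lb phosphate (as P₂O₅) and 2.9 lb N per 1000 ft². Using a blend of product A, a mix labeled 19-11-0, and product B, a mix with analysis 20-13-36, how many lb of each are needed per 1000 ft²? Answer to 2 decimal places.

Per-1000 ft² balance (a = product A, b = product B):
P₂O₅: 0.11·a + 0.13·b = 1.8
N: 0.19·a + 0.2·b = 2.9
From row1: a = (1.8 − 0.13·b) / 0.11.
Into row2: 0.19·(1.8 − 0.13·b)/0.11 + 0.2·b = 2.9 → b = 8.51852, a = 6.2963.

6.30 lb product A, 8.52 lb product B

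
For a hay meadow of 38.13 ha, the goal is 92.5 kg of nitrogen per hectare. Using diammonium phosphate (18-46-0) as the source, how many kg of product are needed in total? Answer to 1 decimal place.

Product per hectare = 92.5 / 18% = 513.889 kg.
Total product = 513.889 × 38.13 = 19594.58 kg.

19594.6 kg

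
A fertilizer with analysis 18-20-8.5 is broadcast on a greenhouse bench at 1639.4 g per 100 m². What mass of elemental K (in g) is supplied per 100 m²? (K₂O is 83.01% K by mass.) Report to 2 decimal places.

K₂O per 100 m² = 1639.4 × 8.5% = 139.349 g.
Elemental K = 139.349 × 0.8301 = 115.674 g per 100 m².

115.67 g K per hundred sq m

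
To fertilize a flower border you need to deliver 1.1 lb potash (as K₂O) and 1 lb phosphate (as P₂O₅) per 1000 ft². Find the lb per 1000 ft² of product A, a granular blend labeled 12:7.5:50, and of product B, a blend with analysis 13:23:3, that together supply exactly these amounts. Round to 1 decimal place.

With a, b = lb per 1000 ft² of product A and product B:
K₂O: 0.5·a + 0.03·b = 1.1
P₂O₅: 0.075·a + 0.23·b = 1
Solving simultaneously: a = 1.97783, b = 3.70288.

2.0 lb product A, 3.7 lb product B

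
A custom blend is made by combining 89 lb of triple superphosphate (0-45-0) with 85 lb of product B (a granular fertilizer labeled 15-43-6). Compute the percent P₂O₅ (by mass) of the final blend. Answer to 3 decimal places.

44.023% P₂O₅

Total mass = 89 + 85 = 174 lb.
P₂O₅ mass = 45%×89 + 43%×85 = 76.6 lb.
% P₂O₅ = 76.6 / 174 = 44.02299%.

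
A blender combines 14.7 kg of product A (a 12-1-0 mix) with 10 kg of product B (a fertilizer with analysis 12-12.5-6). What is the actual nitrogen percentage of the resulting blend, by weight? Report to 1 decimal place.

12.0% N

Total mass = 14.7 + 10 = 24.7 kg.
N mass = 12%×14.7 + 12%×10 = 2.964 kg.
% N = 2.964 / 24.7 = 12%.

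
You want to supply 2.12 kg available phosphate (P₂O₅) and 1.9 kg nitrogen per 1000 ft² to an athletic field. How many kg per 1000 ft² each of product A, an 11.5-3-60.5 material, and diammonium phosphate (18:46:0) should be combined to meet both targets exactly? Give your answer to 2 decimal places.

With a, b = kg per 1000 ft² of product A and diammonium phosphate:
P₂O₅: 0.03·a + 0.46·b = 2.12
N: 0.115·a + 0.18·b = 1.9
Solving simultaneously: a = 10.3663, b = 3.93263.

10.37 kg product A, 3.93 kg diammonium phosphate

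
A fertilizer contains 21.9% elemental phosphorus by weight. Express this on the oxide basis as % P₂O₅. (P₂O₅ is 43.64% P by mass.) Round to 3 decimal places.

50.183% P₂O₅

%P₂O₅ = 21.9 / 0.4364 = 50.1833%.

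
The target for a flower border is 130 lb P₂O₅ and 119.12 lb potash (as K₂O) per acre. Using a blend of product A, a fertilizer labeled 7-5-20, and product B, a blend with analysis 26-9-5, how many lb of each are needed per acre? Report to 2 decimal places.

Let a = lb of product A, b = lb of product B (per acre).
P₂O₅: 0.05·a + 0.09·b = 130
K₂O: 0.2·a + 0.05·b = 119.12
From row1: a = (130 − 0.09·b) / 0.05.
Into row2: 0.2·(130 − 0.09·b)/0.05 + 0.05·b = 119.12 → b = 1293.161, a = 272.3097.

272.31 lb product A, 1293.16 lb product B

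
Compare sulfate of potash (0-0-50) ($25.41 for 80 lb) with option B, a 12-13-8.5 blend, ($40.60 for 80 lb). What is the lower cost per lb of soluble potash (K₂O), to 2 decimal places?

sulfate of potash: K₂O per bag = 80 × 50% = 40 lb; cost = 25.41 / 40 = $0.6352/lb K₂O.
option B: K₂O per bag = 80 × 8.5% = 6.8 lb; cost = 40.60 / 6.8 = $5.9706/lb K₂O.
sulfate of potash is cheaper.

$0.64 per lb K₂O (sulfate of potash)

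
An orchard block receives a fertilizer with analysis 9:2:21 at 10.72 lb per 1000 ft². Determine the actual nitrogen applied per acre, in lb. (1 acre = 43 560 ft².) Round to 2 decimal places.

nitrogen per 1000 ft² = 10.72 × 9% = 0.9648 lb.
Convert to per acre: 0.9648 × 43.56 = 42.0267 lb.

42.03 lb N per acre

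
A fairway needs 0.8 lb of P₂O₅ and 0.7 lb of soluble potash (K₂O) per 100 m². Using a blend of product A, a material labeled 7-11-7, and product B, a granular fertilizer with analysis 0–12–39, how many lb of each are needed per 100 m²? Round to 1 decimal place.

With a, b = lb per 100 m² of product A and product B:
P₂O₅: 0.11·a + 0.12·b = 0.8
K₂O: 0.07·a + 0.39·b = 0.7
From row1: a = (0.8 − 0.12·b) / 0.11.
Into row2: 0.07·(0.8 − 0.12·b)/0.11 + 0.39·b = 0.7 → b = 0.608696, a = 6.6087.

6.6 lb product A, 0.6 lb product B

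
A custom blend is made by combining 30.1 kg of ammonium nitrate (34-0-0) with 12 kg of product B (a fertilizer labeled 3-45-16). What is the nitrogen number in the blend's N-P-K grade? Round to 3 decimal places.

Total mass = 30.1 + 12 = 42.1 kg.
N mass = 34%×30.1 + 3%×12 = 10.594 kg.
% N = 10.594 / 42.1 = 25.1639%.

25.164% N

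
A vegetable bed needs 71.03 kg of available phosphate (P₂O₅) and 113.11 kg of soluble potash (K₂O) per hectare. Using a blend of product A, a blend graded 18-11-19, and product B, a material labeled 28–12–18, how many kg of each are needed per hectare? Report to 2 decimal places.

Per-hectare balance (a = product A, b = product B):
P₂O₅: 0.11·a + 0.12·b = 71.03
K₂O: 0.19·a + 0.18·b = 113.11
Eliminate b: (row1) − 0.12/0.18·(row2) → -0.0166667·a = -4.37667, so a = 262.6.
Then b = (113.11 − 0.19·262.6) / 0.18 = 351.2.

262.60 kg product A, 351.20 kg product B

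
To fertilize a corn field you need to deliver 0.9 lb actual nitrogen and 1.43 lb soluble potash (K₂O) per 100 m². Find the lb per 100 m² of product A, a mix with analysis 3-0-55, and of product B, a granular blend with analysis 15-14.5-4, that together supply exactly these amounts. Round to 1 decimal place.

With a, b = lb per 100 m² of product A and product B:
N: 0.03·a + 0.15·b = 0.9
K₂O: 0.55·a + 0.04·b = 1.43
Solving simultaneously: a = 2.19557, b = 5.56089.

2.2 lb product A, 5.6 lb product B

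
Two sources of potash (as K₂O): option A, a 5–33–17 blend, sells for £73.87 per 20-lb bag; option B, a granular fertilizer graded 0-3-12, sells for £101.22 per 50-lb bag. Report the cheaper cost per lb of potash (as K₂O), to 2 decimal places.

option A: K₂O per bag = 20 × 17% = 3.4 lb; cost = 73.87 / 3.4 = £21.7265/lb K₂O.
option B: K₂O per bag = 50 × 12% = 6 lb; cost = 101.22 / 6 = £16.8700/lb K₂O.
option B is cheaper.

£16.87 per lb K₂O (option B)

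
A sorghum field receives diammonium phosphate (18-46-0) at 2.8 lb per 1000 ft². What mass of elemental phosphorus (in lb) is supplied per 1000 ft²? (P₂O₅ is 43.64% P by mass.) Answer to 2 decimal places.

P₂O₅ per 1000 ft² = 2.8 × 46% = 1.288 lb.
Elemental P = 1.288 × 0.4364 = 0.562083 lb per 1000 ft².

0.56 lb P per thousand sq ft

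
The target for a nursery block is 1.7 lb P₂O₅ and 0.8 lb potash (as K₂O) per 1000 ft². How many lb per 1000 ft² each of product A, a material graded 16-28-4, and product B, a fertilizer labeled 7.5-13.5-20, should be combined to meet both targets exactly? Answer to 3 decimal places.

4.585 lb product A, 3.083 lb product B

With a, b = lb per 1000 ft² of product A and product B:
P₂O₅: 0.28·a + 0.135·b = 1.7
K₂O: 0.04·a + 0.2·b = 0.8
Solving simultaneously: a = 4.58498, b = 3.083004.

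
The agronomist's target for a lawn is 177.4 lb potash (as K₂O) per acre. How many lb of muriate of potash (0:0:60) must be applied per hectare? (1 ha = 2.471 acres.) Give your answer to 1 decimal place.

Product per acre = 177.4 / 60% = 295.667 lb.
Convert to per hectare: 295.667 × 2.471 = 730.592 lb.

730.6 lb of product per hectare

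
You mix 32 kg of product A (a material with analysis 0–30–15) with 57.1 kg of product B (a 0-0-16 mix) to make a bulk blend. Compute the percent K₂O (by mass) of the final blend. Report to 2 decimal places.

Total mass = 32 + 57.1 = 89.1 kg.
K₂O mass = 15%×32 + 16%×57.1 = 13.936 kg.
% K₂O = 13.936 / 89.1 = 15.6409%.

15.64% K₂O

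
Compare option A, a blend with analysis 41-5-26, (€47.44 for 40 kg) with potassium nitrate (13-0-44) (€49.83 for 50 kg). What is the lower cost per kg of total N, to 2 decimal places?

option A: N per bag = 40 × 41% = 16.4 kg; cost = 47.44 / 16.4 = €2.8927/kg N.
potassium nitrate: N per bag = 50 × 13% = 6.5 kg; cost = 49.83 / 6.5 = €7.6662/kg N.
option A is cheaper.

€2.89 per kg N (option A)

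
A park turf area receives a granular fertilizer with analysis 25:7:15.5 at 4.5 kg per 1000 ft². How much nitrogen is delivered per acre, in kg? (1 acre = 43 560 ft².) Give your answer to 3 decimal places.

49.005 kg N per acre

nitrogen per 1000 ft² = 4.5 × 25% = 1.125 kg.
Convert to per acre: 1.125 × 43.56 = 49.005 kg.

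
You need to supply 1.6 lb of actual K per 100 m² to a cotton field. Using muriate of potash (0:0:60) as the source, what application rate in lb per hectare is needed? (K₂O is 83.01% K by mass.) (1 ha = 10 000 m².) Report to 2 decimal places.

As K₂O: 1.6 / 0.8301 = 1.92748 lb per 100 m².
Product per 100 m² = 1.92748 / 60% = 3.21246 lb.
Convert to per hectare: 3.21246 × 100 = 321.246 lb.

321.25 lb of product per hectare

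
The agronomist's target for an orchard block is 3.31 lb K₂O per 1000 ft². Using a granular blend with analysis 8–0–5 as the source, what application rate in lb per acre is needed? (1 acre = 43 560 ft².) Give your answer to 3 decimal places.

2883.672 lb of product per acre

Product per 1000 ft² = 3.31 / 5% = 66.2 lb.
Convert to per acre: 66.2 × 43.56 = 2883.672 lb.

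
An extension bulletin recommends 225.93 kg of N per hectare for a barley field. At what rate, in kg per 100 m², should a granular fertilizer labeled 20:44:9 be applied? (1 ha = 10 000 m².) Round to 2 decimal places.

11.30 kg of product per hundred sq m

Product per hectare = 225.93 / 20% = 1129.65 kg.
Convert to per 100 m²: 1129.65 × 0.01 = 11.2965 kg.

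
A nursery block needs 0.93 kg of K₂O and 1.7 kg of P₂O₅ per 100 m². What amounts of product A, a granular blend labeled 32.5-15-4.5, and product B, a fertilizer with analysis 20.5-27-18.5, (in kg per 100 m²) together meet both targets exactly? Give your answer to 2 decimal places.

With a, b = kg per 100 m² of product A and product B:
K₂O: 0.045·a + 0.185·b = 0.93
P₂O₅: 0.15·a + 0.27·b = 1.7
Eliminate b: (row1) − 0.185/0.27·(row2) → -0.0577778·a = -0.234815, so a = 4.0641.
Then b = (1.7 − 0.15·4.0641) / 0.27 = 4.03846.

4.06 kg product A, 4.04 kg product B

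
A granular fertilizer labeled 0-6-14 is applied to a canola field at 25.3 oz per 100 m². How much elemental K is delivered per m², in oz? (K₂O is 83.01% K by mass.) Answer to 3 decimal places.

0.029 oz K per sq m

K₂O per 100 m² = 25.3 × 14% = 3.542 oz.
Elemental K = 3.542 × 0.8301 = 2.94021 oz per 100 m².
Convert to per m²: 2.94021 × 0.01 = 0.0294021 oz.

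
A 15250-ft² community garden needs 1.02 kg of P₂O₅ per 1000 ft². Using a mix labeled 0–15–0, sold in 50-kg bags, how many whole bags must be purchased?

Product per 1000 ft² = 1.02 / 15% = 6.8 kg.
Total product = 6.8 × 15250 / 1000 = 103.7 kg.
Bags = ⌈103.7 / 50⌉ = 3.

3 bags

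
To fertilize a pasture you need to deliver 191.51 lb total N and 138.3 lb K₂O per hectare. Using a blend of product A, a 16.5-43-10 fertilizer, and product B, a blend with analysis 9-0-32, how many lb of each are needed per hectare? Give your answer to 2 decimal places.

1114.98 lb product A, 83.76 lb product B

With a, b = lb per hectare of product A and product B:
N: 0.165·a + 0.09·b = 191.51
K₂O: 0.1·a + 0.32·b = 138.3
Eliminate b: (row1) − 0.09/0.32·(row2) → 0.136875·a = 152.613, so a = 1114.982.
Then b = (138.3 − 0.1·1114.982) / 0.32 = 83.7557.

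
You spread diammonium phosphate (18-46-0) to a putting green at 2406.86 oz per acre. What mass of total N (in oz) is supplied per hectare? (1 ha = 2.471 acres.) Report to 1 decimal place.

nitrogen per acre = 2406.86 × 18% = 433.235 oz.
Convert to per hectare: 433.235 × 2.471 = 1070.52 oz.

1070.5 oz N per hectare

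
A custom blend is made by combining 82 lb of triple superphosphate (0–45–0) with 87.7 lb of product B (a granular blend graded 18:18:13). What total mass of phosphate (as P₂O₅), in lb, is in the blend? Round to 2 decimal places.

P₂O₅ mass = 45%×82 + 18%×87.7 = 52.686 lb.

52.69 lb P₂O₅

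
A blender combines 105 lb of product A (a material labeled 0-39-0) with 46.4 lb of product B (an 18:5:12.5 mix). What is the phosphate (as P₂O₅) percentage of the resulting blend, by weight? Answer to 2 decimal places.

Total mass = 105 + 46.4 = 151.4 lb.
P₂O₅ mass = 39%×105 + 5%×46.4 = 43.27 lb.
% P₂O₅ = 43.27 / 151.4 = 28.5799%.

28.58% P₂O₅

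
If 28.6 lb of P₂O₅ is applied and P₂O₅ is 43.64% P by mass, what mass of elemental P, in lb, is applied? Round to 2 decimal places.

12.48 lb P

P = 28.6 × 0.4364 = 12.481 lb.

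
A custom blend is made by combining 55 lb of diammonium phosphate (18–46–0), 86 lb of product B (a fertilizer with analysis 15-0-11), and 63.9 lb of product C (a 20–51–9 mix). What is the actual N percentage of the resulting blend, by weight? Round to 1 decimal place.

Total mass = 55 + 86 + 63.9 = 204.9 lb.
N mass = 18%×55 + 15%×86 + 20%×63.9 = 35.58 lb.
% N = 35.58 / 204.9 = 17.3646%.

17.4% N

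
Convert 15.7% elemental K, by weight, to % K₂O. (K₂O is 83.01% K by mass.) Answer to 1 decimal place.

%K₂O = 15.7 / 0.8301 = 18.9134%.

18.9% K₂O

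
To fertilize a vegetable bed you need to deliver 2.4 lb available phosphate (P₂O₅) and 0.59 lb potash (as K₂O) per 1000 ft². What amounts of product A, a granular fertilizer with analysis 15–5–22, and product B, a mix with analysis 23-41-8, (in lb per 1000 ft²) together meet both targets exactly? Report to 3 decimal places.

0.579 lb product A, 5.783 lb product B

Per-1000 ft² balance (a = product A, b = product B):
P₂O₅: 0.05·a + 0.41·b = 2.4
K₂O: 0.22·a + 0.08·b = 0.59
Eliminate b: (row1) − 0.41/0.08·(row2) → -1.0775·a = -0.62375, so a = 0.578886.
Then b = (0.59 − 0.22·0.578886) / 0.08 = 5.78306.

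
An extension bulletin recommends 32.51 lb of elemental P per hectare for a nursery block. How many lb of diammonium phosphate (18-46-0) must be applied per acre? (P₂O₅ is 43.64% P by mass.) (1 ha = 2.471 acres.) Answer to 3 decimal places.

As P₂O₅: 32.51 / 0.4364 = 74.4959 lb per hectare.
Product per hectare = 74.4959 / 46% = 161.948 lb.
Convert to per acre: 161.948 × 0.404694 = 65.5393 lb.

65.539 lb of product per acre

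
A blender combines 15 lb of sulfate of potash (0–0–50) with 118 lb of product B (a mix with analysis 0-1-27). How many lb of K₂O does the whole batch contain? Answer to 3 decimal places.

39.360 lb K₂O

K₂O mass = 50%×15 + 27%×118 = 39.36 lb.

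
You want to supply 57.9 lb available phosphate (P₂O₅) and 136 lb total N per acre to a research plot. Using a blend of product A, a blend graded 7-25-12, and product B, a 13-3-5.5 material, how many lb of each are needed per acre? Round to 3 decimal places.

113.388 lb product A, 985.099 lb product B

Let a = lb of product A, b = lb of product B (per acre).
P₂O₅: 0.25·a + 0.03·b = 57.9
N: 0.07·a + 0.13·b = 136
Eliminate a: (row1) − 0.25/0.07·(row2) → -0.434286·b = -427.814, so b = 985.0987.
Back-substitute: a = (57.9 − 0.03·985.0987) / 0.25 = 113.3882.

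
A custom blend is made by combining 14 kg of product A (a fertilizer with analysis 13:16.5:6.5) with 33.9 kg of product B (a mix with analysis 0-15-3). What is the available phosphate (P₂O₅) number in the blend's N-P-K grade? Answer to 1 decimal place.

Total mass = 14 + 33.9 = 47.9 kg.
P₂O₅ mass = 16.5%×14 + 15%×33.9 = 7.395 kg.
% P₂O₅ = 7.395 / 47.9 = 15.4384%.

15.4% P₂O₅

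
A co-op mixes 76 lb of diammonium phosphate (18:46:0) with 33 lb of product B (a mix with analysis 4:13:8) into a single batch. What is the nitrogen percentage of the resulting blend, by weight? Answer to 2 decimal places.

13.76% N

Total mass = 76 + 33 = 109 lb.
N mass = 18%×76 + 4%×33 = 15 lb.
% N = 15 / 109 = 13.7615%.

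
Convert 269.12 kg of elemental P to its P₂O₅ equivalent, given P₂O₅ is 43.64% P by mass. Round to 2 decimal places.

P₂O₅ = 269.12 / 0.4364 = 616.682 kg.

616.68 kg P₂O₅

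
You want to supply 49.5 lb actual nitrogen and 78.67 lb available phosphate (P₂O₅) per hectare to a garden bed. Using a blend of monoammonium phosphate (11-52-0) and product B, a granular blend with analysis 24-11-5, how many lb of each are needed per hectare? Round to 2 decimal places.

119.22 lb monoammonium phosphate, 151.61 lb product B

Per-hectare balance (a = monoammonium phosphate, b = product B):
N: 0.11·a + 0.24·b = 49.5
P₂O₅: 0.52·a + 0.11·b = 78.67
From row1: a = (49.5 − 0.24·b) / 0.11.
Into row2: 0.52·(49.5 − 0.24·b)/0.11 + 0.11·b = 78.67 → b = 151.609, a = 119.217.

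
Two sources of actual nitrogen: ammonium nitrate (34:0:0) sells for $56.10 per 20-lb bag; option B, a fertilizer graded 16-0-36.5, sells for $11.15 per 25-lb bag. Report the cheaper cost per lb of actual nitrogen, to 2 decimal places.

ammonium nitrate: N per bag = 20 × 34% = 6.8 lb; cost = 56.10 / 6.8 = $8.2500/lb N.
option B: N per bag = 25 × 16% = 4 lb; cost = 11.15 / 4 = $2.7875/lb N.
option B is cheaper.

$2.79 per lb N (option B)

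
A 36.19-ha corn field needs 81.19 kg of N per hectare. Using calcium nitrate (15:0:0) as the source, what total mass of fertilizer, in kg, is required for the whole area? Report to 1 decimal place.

19588.4 kg

Product per hectare = 81.19 / 15% = 541.267 kg.
Total product = 541.267 × 36.19 = 19588.44 kg.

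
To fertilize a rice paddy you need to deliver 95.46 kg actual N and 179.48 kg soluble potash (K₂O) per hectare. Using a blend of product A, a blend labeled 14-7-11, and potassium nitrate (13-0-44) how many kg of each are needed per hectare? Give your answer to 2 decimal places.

Let a = kg of product A, b = kg of potassium nitrate (per hectare).
N: 0.14·a + 0.13·b = 95.46
K₂O: 0.11·a + 0.44·b = 179.48
From row1: a = (95.46 − 0.13·b) / 0.14.
Into row2: 0.11·(95.46 − 0.13·b)/0.14 + 0.44·b = 179.48 → b = 309.2304, a = 394.7146.

394.71 kg product A, 309.23 kg potassium nitrate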